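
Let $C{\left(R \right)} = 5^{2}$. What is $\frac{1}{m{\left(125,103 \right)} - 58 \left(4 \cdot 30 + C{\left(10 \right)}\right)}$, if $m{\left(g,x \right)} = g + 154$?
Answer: $- \frac{1}{8131} \approx -0.00012299$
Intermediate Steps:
$C{\left(R \right)} = 25$
$m{\left(g,x \right)} = 154 + g$
$\frac{1}{m{\left(125,103 \right)} - 58 \left(4 \cdot 30 + C{\left(10 \right)}\right)} = \frac{1}{\left(154 + 125\right) - 58 \left(4 \cdot 30 + 25\right)} = \frac{1}{279 - 58 \left(120 + 25\right)} = \frac{1}{279 - 8410} = \frac{1}{-8131} = - \frac{1}{8131}$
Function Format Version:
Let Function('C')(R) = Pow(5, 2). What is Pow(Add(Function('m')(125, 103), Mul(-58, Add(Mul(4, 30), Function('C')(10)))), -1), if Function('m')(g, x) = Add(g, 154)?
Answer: Rational(-1, 8131) ≈ -0.00012299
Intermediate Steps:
Function('C')(R) = 25
Function('m')(g, x) = Add(154, g)
Pow(Add(Function('m')(125, 103), Mul(-58, Add(Mul(4, 30), Function('C')(10)))), -1) = Pow(Add(Add(154, 125), Mul(-58, Add(Mul(4, 30), 25))), -1) = Pow(Add(279, Mul(-58, Add(120, 25))), -1) = Pow(Add(279, Mul(-58, 145)), -1) = Pow(Add(279, -8410), -1) = Pow(-8131, -1) = Rational(-1, 8131)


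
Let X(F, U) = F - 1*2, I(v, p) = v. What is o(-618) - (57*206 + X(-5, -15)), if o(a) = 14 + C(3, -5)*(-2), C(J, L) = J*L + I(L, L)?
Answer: -11681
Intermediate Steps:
X(F, U) = -2 + F (X(F, U) = F - 2 = -2 + F)
C(J, L) = L + J*L (C(J, L) = J*L + L = L + J*L)
o(a) = 54 (o(a) = 14 - 5*(1 + 3)*(-2) = 14 - 5*4*(-2) = 14 - 20*(-2) = 14 + 40 = 54)
o(-618) - (57*206 + X(-5, -15)) = 54 - (57*206 + (-2 - 5)) = 54 - (11742 - 7) = 54 - 1*11735 = 54 - 11735 = -11681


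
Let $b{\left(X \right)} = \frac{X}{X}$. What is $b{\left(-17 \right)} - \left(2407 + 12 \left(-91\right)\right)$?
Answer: $-1314$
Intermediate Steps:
$b{\left(X \right)} = 1$
$b{\left(-17 \right)} - \left(2407 + 12 \left(-91\right)\right) = 1 - \left(2407 + 12 \left(-91\right)\right) = 1 - 1315 = -1314$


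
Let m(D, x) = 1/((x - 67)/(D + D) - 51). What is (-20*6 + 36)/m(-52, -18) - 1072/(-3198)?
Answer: 13481749/3198 ≈ 4215.7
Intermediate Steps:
m(D, x) = 1/(-51 + (-67 + x)/(2*D)) (m(D, x) = 1/((-67 + x)/((2*D)) - 51) = 1/((-67 + x)*(1/(2*D)) - 51) = 1/((-67 + x)/(2*D) - 51) = 1/(-51 + (-67 + x)/(2*D)))
(-20*6 + 36)/m(-52, -18) - 1072/(-3198) = (-20*6 + 36)/((2*(-52)/(-67 - 18 - 102*(-52)))) - 1072/(-3198) = (-120 + 36)/((2*(-52)/(-67 - 18 + 5304))) - 1072*(-1/3198) = -84/(2*(-52)/5219) + 536/1599 = -84/(2*(-52)*(1/5219)) + 536/1599 = -84/(-104/5219) + 536/1599 = -84*(-5219/104) + 536/1599 = 109599/26 + 536/1599 = 13481749/3198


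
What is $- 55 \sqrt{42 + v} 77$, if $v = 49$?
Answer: $- 4235 \sqrt{91} \approx -40399.0$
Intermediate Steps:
$- 55 \sqrt{42 + v} 77 = - 55 \sqrt{42 + 49} \cdot 77 = - 55 \sqrt{91} \cdot 77 = - 4235 \sqrt{91}$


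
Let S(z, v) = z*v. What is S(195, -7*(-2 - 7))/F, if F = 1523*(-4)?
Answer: -12285/6092 ≈ -2.0166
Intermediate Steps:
F = -6092
S(z, v) = v*z
S(195, -7*(-2 - 7))/F = (-7*(-2 - 7)*195)/(-6092) = (-7*(-9)*195)*(-1/6092) = (63*195)*(-1/6092) = 12285*(-1/6092) = -12285/6092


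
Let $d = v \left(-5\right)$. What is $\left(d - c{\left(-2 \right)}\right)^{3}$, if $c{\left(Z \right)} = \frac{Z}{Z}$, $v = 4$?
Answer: $-9261$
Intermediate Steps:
$d = -20$ ($d = 4 \left(-5\right) = -20$)
$c{\left(Z \right)} = 1$
$\left(d - c{\left(-2 \right)}\right)^{3} = \left(-20 - 1\right)^{3} = \left(-21\right)^{3} = -9261$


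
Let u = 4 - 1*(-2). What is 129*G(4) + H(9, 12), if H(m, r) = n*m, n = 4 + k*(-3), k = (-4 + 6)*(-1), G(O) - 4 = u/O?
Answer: 1599/2 ≈ 799.50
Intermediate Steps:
u = 6 (u = 4 + 2 = 6)
G(O) = 4 + 6/O
k = -2 (k = 2*(-1) = -2)
n = 10 (n = 4 - 2*(-3) = 4 + 6 = 10)
H(m, r) = 10*m
129*G(4) + H(9, 12) = 129*(4 + 6/4) + 10*9 = 129*(4 + 6*(1/4)) + 90 = 129*(4 + 3/2) + 90 = 129*(11/2) + 90 = 1419/2 + 90 = 1599/2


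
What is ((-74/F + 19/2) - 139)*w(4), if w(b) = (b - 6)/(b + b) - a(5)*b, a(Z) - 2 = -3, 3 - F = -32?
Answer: -27639/56 ≈ -493.55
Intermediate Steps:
F = 35 (F = 3 - 1*(-32) = 3 + 32 = 35)
a(Z) = -1 (a(Z) = 2 - 3 = -1)
w(b) = b + (-6 + b)/(2*b) (w(b) = (b - 6)/(b + b) - (-1)*b = (-6 + b)/((2*b)) + b = (-6 + b)*(1/(2*b)) + b = (-6 + b)/(2*b) + b = b + (-6 + b)/(2*b))
((-74/F + 19/2) - 139)*w(4) = ((-74/35 + 19/2) - 139)*(1/2 + 4 - 3/4) = (517/70 - 139)*(15/4) = -9213/70*15/4 = -27639/56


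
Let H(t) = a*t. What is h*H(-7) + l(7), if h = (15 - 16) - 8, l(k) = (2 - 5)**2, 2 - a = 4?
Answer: -117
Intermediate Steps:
a = -2 (a = 2 - 1*4 = 2 - 4 = -2)
H(t) = -2*t
l(k) = 9 (l(k) = (-3)**2 = 9)
h = -9 (h = -1 - 8 = -9)
h*H(-7) + l(7) = -(-18)*(-7) + 9 = -9*14 + 9 = -126 + 9 = -117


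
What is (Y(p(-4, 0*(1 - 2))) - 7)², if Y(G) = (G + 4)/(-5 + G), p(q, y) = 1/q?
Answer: 2916/49 ≈ 59.510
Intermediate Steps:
Y(G) = (4 + G)/(-5 + G)
(Y(p(-4, 0*(1 - 2))) - 7)² = ((4 + 1/(-4))/(-5 + 1/(-4)) - 7)² = ((4 - ¼)/(-5 - ¼) - 7)² = ((15/4)/(-21/4) - 7)² = (-4/21*15/4 - 7)² = (-5/7 - 7)² = (-54/7)² = 2916/49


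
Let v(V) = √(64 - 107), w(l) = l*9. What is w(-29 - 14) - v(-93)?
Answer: -387 - I*√43 ≈ -387.0 - 6.5574*I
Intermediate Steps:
w(l) = 9*l
v(V) = I*√43 (v(V) = √(-43) = I*√43)
w(-29 - 14) - v(-93) = 9*(-29 - 14) - I*√43 = 9*(-43) - I*√43 = -387 - I*√43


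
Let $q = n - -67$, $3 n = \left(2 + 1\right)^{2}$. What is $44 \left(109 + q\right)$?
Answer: $7876$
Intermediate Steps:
$n = 3$ ($n = \frac{\left(2 + 1\right)^{2}}{3} = \frac{3^{2}}{3} = \frac{1}{3} \cdot 9 = 3$)
$q = 70$ ($q = 3 - -67 = 3 + 67 = 70$)
$44 \left(109 + q\right) = 44 \left(109 + 70\right) = 44 \cdot 179 = 7876$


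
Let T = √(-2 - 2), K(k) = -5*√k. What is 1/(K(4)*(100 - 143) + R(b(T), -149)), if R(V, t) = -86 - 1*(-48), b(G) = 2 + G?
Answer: 1/392 ≈ 0.0025510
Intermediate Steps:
T = 2*I (T = √(-4) = 2*I ≈ 2.0*I)
R(V, t) = -38 (R(V, t) = -86 + 48 = -38)
1/(K(4)*(100 - 143) + R(b(T), -149)) = 1/((-5*√4)*(100 - 143) - 38) = 1/(-5*2*(-43) - 38) = 1/(-10*(-43) - 38) = 1/(430 - 38) = 1/392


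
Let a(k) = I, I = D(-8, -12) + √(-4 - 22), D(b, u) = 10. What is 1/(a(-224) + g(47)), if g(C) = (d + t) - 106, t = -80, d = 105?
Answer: -71/5067 - I*√26/5067 ≈ -0.014012 - 0.0010063*I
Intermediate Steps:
g(C) = -81 (g(C) = (105 - 80) - 106 = 25 - 106 = -81)
I = 10 + I*√26 (I = 10 + √(-4 - 22) = 10 + √(-26) = 10 + I*√26 ≈ 10.0 + 5.099*I)
a(k) = 10 + I*√26
1/(a(-224) + g(47)) = 1/((10 + I*√26) - 81) = 1/(-71 + I*√26)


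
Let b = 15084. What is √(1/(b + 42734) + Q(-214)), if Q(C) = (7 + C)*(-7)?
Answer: √4843892766494/57818 ≈ 38.066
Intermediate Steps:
Q(C) = -49 - 7*C
√(1/(b + 42734) + Q(-214)) = √(1/(15084 + 42734) + (-49 - 7*(-214))) = √(1/57818 + (-49 + 1498)) = √(1/57818 + 1449) = √(83778283/57818) = √4843892766494/57818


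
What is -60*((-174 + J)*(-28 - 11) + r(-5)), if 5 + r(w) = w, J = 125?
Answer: -114060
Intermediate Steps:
r(w) = -5 + w
-60*((-174 + J)*(-28 - 11) + r(-5)) = -60*((-174 + 125)*(-28 - 11) + (-5 - 5)) = -60*(-49*(-39) - 10) = -60*(1911 - 10) = -60*1901 = -114060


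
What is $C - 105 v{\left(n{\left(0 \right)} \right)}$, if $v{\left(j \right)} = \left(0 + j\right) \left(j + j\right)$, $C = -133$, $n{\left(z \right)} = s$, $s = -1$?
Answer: $-343$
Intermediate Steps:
$n{\left(z \right)} = -1$
$v{\left(j \right)} = 2 j^{2}$ ($v{\left(j \right)} = j 2 j = 2 j^{2}$)
$C - 105 v{\left(n{\left(0 \right)} \right)} = -133 - 105 \cdot 2 \left(-1\right)^{2} = -133 - 105 \cdot 2 \cdot 1 = -133 - 210 = -343$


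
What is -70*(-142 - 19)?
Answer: 11270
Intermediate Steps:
-70*(-142 - 19) = -70*(-161) = 11270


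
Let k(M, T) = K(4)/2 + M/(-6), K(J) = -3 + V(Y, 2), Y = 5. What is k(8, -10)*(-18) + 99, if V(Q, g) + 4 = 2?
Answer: 168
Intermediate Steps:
V(Q, g) = -2 (V(Q, g) = -4 + 2 = -2)
K(J) = -5 (K(J) = -3 - 2 = -5)
k(M, T) = -5/2 - M/6 (k(M, T) = -5/2 + M/(-6) = -5*½ + M*(-⅙) = -5/2 - M/6)
k(8, -10)*(-18) + 99 = (-5/2 - ⅙*8)*(-18) + 99 = (-5/2 - 4/3)*(-18) + 99 = -23/6*(-18) + 99 = 69 + 99 = 168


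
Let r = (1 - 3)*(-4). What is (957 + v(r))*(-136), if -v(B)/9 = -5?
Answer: -136272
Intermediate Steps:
r = 8 (r = -2*(-4) = 8)
v(B) = 45 (v(B) = -9*(-5) = 45)
(957 + v(r))*(-136) = (957 + 45)*(-136) = 1002*(-136) = -136272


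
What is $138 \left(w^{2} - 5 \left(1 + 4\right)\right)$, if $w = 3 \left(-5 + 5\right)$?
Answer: $-3450$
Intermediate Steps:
$w = 0$ ($w = 3 \cdot 0 = 0$)
$138 \left(w^{2} - 5 \left(1 + 4\right)\right) = 138 \left(0^{2} - 5 \left(1 + 4\right)\right) = 138 \left(0 - 25\right) = 138 \left(-25\right) = -3450$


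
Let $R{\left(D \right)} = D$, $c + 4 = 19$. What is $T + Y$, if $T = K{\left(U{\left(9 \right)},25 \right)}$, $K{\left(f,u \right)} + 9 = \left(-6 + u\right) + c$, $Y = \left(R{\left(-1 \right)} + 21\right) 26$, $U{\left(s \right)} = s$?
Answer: $545$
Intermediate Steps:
$c = 15$ ($c = -4 + 19 = 15$)
$Y = 520$ ($Y = \left(-1 + 21\right) 26 = 20 \cdot 26 = 520$)
$K{\left(f,u \right)} = u$ ($K{\left(f,u \right)} = -9 + \left(\left(-6 + u\right) + 15\right) = -9 + \left(9 + u\right) = u$)
$T = 25$
$T + Y = 25 + 520 = 545$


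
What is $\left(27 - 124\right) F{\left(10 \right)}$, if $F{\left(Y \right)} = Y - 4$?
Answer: $-582$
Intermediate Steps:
$F{\left(Y \right)} = -4 + Y$ ($F{\left(Y \right)} = Y - 4 = -4 + Y$)
$\left(27 - 124\right) F{\left(10 \right)} = \left(27 - 124\right) \left(-4 + 10\right) = \left(-97\right) 6 = -582$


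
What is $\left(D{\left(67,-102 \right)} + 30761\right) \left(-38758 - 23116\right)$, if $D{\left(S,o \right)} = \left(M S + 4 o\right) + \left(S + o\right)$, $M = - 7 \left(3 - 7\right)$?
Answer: $-1991971556$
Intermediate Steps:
$M = 28$ ($M = \left(-7\right) \left(-4\right) = 28$)
$D{\left(S,o \right)} = 5 o + 29 S$ ($D{\left(S,o \right)} = \left(28 S + 4 o\right) + \left(S + o\right) = \left(4 o + 28 S\right) + \left(S + o\right) = 5 o + 29 S$)
$\left(D{\left(67,-102 \right)} + 30761\right) \left(-38758 - 23116\right) = \left(\left(5 \left(-102\right) + 29 \cdot 67\right) + 30761\right) \left(-38758 - 23116\right) = \left(\left(-510 + 1943\right) + 30761\right) \left(-61874\right) = \left(1433 + 30761\right) \left(-61874\right) = 32194 \left(-61874\right) = -1991971556$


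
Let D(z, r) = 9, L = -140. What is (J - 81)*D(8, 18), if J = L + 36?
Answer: -1665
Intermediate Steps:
J = -104 (J = -140 + 36 = -104)
(J - 81)*D(8, 18) = (-104 - 81)*9 = -185*9 = -1665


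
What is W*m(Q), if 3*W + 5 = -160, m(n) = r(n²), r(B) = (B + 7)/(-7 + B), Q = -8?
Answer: -3905/57 ≈ -68.509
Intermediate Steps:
r(B) = (7 + B)/(-7 + B)
m(n) = (7 + n²)/(-7 + n²)
W = -55 (W = -5/3 + (⅓)*(-160) = -5/3 - 160/3 = -55)
W*m(Q) = -55*(7 + (-8)²)/(-7 + (-8)²) = -55*(7 + 64)/(-7 + 64) = -55*71/57 = -3905/57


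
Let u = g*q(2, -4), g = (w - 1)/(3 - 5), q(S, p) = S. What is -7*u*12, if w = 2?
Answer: 84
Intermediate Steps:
g = -1/2 (g = (2 - 1)/(3 - 5) = 1/(-2) = 1*(-1/2) = -1/2 ≈ -0.50000)
u = -1 (u = -1/2*2 = -1)
-7*u*12 = -7*(-1)*12 = 7*12 = 84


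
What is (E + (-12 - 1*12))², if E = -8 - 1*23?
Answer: 3025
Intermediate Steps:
E = -31 (E = -8 - 23 = -31)
(E + (-12 - 1*12))² = (-31 + (-12 - 1*12))² = (-31 + (-12 - 12))² = (-31 - 24)² = (-55)² = 3025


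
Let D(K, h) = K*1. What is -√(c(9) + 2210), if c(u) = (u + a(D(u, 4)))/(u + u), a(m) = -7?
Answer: -√19891/3 ≈ -47.012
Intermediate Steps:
D(K, h) = K
c(u) = (-7 + u)/(2*u) (c(u) = (u - 7)/(u + u) = (-7 + u)/((2*u)) = (-7 + u)*(1/(2*u)) = (-7 + u)/(2*u))
-√(c(9) + 2210) = -√((½)*(-7 + 9)/9 + 2210) = -√((½)*(⅑)*2 + 2210) = -√(⅑ + 2210) = -√(19891/9) = -√19891/3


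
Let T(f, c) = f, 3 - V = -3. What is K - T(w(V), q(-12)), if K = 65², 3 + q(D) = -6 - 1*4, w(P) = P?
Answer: 4219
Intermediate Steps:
V = 6 (V = 3 - 1*(-3) = 3 + 3 = 6)
q(D) = -13 (q(D) = -3 + (-6 - 1*4) = -3 + (-6 - 4) = -3 - 10 = -13)
K = 4225
K - T(w(V), q(-12)) = 4225 - 1*6 = 4225 - 6 = 4219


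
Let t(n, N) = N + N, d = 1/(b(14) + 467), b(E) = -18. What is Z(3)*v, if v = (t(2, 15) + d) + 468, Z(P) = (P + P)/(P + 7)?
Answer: 670809/2245 ≈ 298.80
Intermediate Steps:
Z(P) = 2*P/(7 + P) (Z(P) = (2*P)/(7 + P) = 2*P/(7 + P))
d = 1/449 (d = 1/(-18 + 467) = 1/449 ≈ 0.0022272)
t(n, N) = 2*N
v = 223603/449 (v = (2*15 + 1/449) + 468 = (30 + 1/449) + 468 = 13471/449 + 468 = 223603/449 ≈ 498.00)
Z(3)*v = (2*3/(7 + 3))*(223603/449) = (2*3/10)*(223603/449) = (2*3*(⅒))*(223603/449) = (⅗)*(223603/449) = 670809/2245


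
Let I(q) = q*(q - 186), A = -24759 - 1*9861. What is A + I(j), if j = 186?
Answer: -34620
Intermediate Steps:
A = -34620 (A = -24759 - 9861 = -34620)
I(q) = q*(-186 + q)
A + I(j) = -34620 + 186*(-186 + 186) = -34620 + 186*0 = -34620 + 0 = -34620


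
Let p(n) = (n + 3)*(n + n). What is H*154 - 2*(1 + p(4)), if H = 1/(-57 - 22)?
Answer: -9160/79 ≈ -115.95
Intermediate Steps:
p(n) = 2*n*(3 + n) (p(n) = (3 + n)*(2*n) = 2*n*(3 + n))
H = -1/79 (H = 1/(-79) = -1/79 ≈ -0.012658)
H*154 - 2*(1 + p(4)) = -1/79*154 - 2*(1 + 2*4*(3 + 4)) = -154/79 - 2*(1 + 2*4*7) = -154/79 - 2*(1 + 56) = -154/79 - 2*57 = -154/79 - 114 = -9160/79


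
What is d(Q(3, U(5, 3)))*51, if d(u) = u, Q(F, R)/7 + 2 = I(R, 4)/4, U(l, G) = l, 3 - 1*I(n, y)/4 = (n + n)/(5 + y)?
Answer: -119/3 ≈ -39.667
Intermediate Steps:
I(n, y) = 12 - 8*n/(5 + y) (I(n, y) = 12 - 4*(n + n)/(5 + y) = 12 - 4*2*n/(5 + y) = 12 - 8*n/(5 + y))
Q(F, R) = 7 - 14*R/9 (Q(F, R) = -14 + 7*((4*(15 - 2*R + 3*4)/(5 + 4))/4) = -14 + 7*((4*(15 - 2*R + 12)/9)*(1/4)) = -14 + 7*((4*(1/9)*(27 - 2*R))*(1/4)) = -14 + 7*((12 - 8*R/9)*(1/4)) = -14 + 7*(3 - 2*R/9) = -14 + (21 - 14*R/9) = 7 - 14*R/9)
d(Q(3, U(5, 3)))*51 = (7 - 14/9*5)*51 = (7 - 70/9)*51 = -7/9*51 = -119/3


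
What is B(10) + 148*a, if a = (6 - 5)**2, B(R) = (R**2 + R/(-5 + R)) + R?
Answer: 260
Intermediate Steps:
B(R) = R + R**2 + R/(-5 + R) (B(R) = (R**2 + R/(-5 + R)) + R = R + R**2 + R/(-5 + R))
a = 1 (a = 1**2 = 1)
B(10) + 148*a = 10*(-4 + 10**2 - 4*10)/(-5 + 10) + 148*1 = 10*(-4 + 100 - 40)/5 + 148 = 10*(1/5)*56 + 148 = 112 + 148 = 260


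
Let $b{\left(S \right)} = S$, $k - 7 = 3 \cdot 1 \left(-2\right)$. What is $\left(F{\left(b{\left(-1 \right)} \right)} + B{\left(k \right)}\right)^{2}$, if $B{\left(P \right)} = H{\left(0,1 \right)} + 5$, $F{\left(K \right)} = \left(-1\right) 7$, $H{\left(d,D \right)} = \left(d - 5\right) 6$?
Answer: $1024$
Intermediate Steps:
$k = 1$ ($k = 7 + 3 \cdot 1 \left(-2\right) = 7 + 3 \left(-2\right) = 7 - 6 = 1$)
$H{\left(d,D \right)} = -30 + 6 d$ ($H{\left(d,D \right)} = \left(-5 + d\right) 6 = -30 + 6 d$)
$F{\left(K \right)} = -7$
$B{\left(P \right)} = -25$ ($B{\left(P \right)} = \left(-30 + 6 \cdot 0\right) + 5 = \left(-30 + 0\right) + 5 = -30 + 5 = -25$)
$\left(F{\left(b{\left(-1 \right)} \right)} + B{\left(k \right)}\right)^{2} = \left(-7 - 25\right)^{2} = \left(-32\right)^{2} = 1024$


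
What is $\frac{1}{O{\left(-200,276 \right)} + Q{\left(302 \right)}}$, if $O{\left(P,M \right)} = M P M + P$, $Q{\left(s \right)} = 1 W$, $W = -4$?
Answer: $- \frac{1}{15235404} \approx -6.5637 \cdot 10^{-8}$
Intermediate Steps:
$Q{\left(s \right)} = -4$ ($Q{\left(s \right)} = 1 \left(-4\right) = -4$)
$O{\left(P,M \right)} = P + P M^{2}$ ($O{\left(P,M \right)} = P M^{2} + P = P + P M^{2}$)
$\frac{1}{O{\left(-200,276 \right)} + Q{\left(302 \right)}} = \frac{1}{- 200 \left(1 + 276^{2}\right) - 4} = \frac{1}{- 200 \left(1 + 76176\right) - 4} = \frac{1}{\left(-200\right) 76177 - 4} = \frac{1}{-15235400 - 4} = \frac{1}{-15235404} = - \frac{1}{15235404}$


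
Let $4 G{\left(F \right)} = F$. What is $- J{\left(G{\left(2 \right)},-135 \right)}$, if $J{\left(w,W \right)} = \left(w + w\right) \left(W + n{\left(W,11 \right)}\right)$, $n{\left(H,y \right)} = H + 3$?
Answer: $267$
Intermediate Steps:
$n{\left(H,y \right)} = 3 + H$
$G{\left(F \right)} = \frac{F}{4}$
$J{\left(w,W \right)} = 2 w \left(3 + 2 W\right)$ ($J{\left(w,W \right)} = \left(w + w\right) \left(W + \left(3 + W\right)\right) = 2 w \left(3 + 2 W\right)$)
$- J{\left(G{\left(2 \right)},-135 \right)} = - 2 \cdot \frac{1}{4} \cdot 2 \left(3 + 2 \left(-135\right)\right) = - \frac{2 \left(3 - 270\right)}{2} = - \frac{2 \left(-267\right)}{2} = \left(-1\right) \left(-267\right) = 267$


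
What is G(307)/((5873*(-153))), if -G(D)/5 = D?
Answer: 1535/898569 ≈ 0.0017083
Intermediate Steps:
G(D) = -5*D
G(307)/((5873*(-153))) = (-5*307)/((5873*(-153))) = -1535/(-898569) = -1535*(-1/898569) = 1535/898569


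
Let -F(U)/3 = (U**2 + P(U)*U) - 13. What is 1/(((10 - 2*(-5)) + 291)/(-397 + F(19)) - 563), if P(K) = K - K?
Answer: -1441/811594 ≈ -0.0017755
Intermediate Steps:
P(K) = 0
F(U) = 39 - 3*U**2 (F(U) = -3*((U**2 + 0*U) - 13) = -3*((U**2 + 0) - 13) = -3*(U**2 - 13) = -3*(-13 + U**2) = 39 - 3*U**2)
1/(((10 - 2*(-5)) + 291)/(-397 + F(19)) - 563) = 1/(((10 - 2*(-5)) + 291)/(-397 + (39 - 3*19**2)) - 563) = 1/(((10 + 10) + 291)/(-397 + (39 - 3*361)) - 563) = 1/((20 + 291)/(-397 + (39 - 1083)) - 563) = 1/(311/(-397 - 1044) - 563) = 1/(311/(-1441) - 563) = 1/(311*(-1/1441) - 563) = 1/(-311/1441 - 563) = 1/(-811594/1441) = -1441/811594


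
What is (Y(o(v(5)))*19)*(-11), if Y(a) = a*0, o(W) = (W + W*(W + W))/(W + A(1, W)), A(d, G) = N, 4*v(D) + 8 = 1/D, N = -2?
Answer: 0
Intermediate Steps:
v(D) = -2 + 1/(4*D)
A(d, G) = -2
o(W) = (W + 2*W²)/(-2 + W) (o(W) = (W + W*(W + W))/(W - 2) = (W + W*(2*W))/(-2 + W) = (W + 2*W²)/(-2 + W))
Y(a) = 0
(Y(o(v(5)))*19)*(-11) = (0*19)*(-11) = 0*(-11) = 0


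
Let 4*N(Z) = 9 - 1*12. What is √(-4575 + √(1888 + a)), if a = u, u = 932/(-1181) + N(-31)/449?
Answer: √(-5145689386206300 + 1060538*√2122621242575637)/1060538 ≈ 67.317*I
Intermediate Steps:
N(Z) = -¾ (N(Z) = (9 - 1*12)/4 = (9 - 12)/4 = (¼)*(-3) = -¾)
u = -1677415/2121076 (u = 932/(-1181) - ¾/449 = 932*(-1/1181) - ¾*1/449 = -932/1181 - 3/1796 = -1677415/2121076 ≈ -0.79083)
a = -1677415/2121076 ≈ -0.79083
√(-4575 + √(1888 + a)) = √(-4575 + √(1888 - 1677415/2121076)) = √(-4575 + √(4002914073/2121076)) = √(-4575 + √2122621242575637/1060538)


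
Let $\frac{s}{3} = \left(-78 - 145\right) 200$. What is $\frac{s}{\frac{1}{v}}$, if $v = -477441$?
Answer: $63881605800$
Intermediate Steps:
$s = -133800$ ($s = 3 \left(-78 - 145\right) 200 = 3 \left(\left(-223\right) 200\right) = 3 \left(-44600\right) = -133800$)
$\frac{s}{\frac{1}{v}} = - \frac{133800}{\frac{1}{-477441}} = - \frac{133800}{- \frac{1}{477441}} = \left(-133800\right) \left(-477441\right) = 63881605800$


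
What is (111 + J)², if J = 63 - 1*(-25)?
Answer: 39601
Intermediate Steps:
J = 88 (J = 63 + 25 = 88)
(111 + J)² = (111 + 88)² = 199² = 39601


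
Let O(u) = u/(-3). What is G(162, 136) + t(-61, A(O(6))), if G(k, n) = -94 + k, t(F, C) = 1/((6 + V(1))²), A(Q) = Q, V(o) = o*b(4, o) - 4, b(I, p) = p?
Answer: 613/9 ≈ 68.111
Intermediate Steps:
V(o) = -4 + o² (V(o) = o*o - 4 = o² - 4 = -4 + o²)
O(u) = -u/3 (O(u) = u*(-⅓) = -u/3)
t(F, C) = ⅑ (t(F, C) = 1/((6 + (-4 + 1²))²) = 1/((6 + (-4 + 1))²) = 1/((6 - 3)²) = 1/(3²) = 1/9 = ⅑)
G(162, 136) + t(-61, A(O(6))) = (-94 + 162) + ⅑ = 68 + ⅑ = 613/9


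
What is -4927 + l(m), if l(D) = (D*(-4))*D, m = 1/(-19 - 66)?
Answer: -35597579/7225 ≈ -4927.0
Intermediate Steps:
m = -1/85 (m = 1/(-85) = -1/85 ≈ -0.011765)
l(D) = -4*D² (l(D) = (-4*D)*D = -4*D²)
-4927 + l(m) = -4927 - 4*(-1/85)² = -4927 - 4*1/7225 = -4927 - 4/7225 = -35597579/7225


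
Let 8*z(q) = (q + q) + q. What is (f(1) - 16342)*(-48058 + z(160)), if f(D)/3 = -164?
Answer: 807998332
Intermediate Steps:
z(q) = 3*q/8 (z(q) = ((q + q) + q)/8 = (2*q + q)/8 = (3*q)/8 = 3*q/8)
f(D) = -492 (f(D) = 3*(-164) = -492)
(f(1) - 16342)*(-48058 + z(160)) = (-492 - 16342)*(-48058 + (3/8)*160) = -16834*(-48058 + 60) = -16834*(-47998) = 807998332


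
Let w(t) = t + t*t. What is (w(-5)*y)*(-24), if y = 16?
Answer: -7680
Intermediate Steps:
w(t) = t + t²
(w(-5)*y)*(-24) = (-5*(1 - 5)*16)*(-24) = (-5*(-4)*16)*(-24) = (20*16)*(-24) = 320*(-24) = -7680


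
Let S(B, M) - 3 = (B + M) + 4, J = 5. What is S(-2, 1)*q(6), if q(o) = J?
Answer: 30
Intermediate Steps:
S(B, M) = 7 + B + M (S(B, M) = 3 + ((B + M) + 4) = 3 + (4 + B + M) = 7 + B + M)
q(o) = 5
S(-2, 1)*q(6) = (7 - 2 + 1)*5 = 6*5 = 30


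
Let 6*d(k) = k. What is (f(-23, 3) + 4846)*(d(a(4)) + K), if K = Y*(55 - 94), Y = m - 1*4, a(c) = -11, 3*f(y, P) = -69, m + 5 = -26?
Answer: 39447317/6 ≈ 6.5746e+6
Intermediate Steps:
m = -31 (m = -5 - 26 = -31)
f(y, P) = -23 (f(y, P) = (1/3)*(-69) = -23)
d(k) = k/6
Y = -35 (Y = -31 - 1*4 = -31 - 4 = -35)
K = 1365 (K = -35*(55 - 94) = -35*(-39) = 1365)
(f(-23, 3) + 4846)*(d(a(4)) + K) = (-23 + 4846)*((1/6)*(-11) + 1365) = 4823*(-11/6 + 1365) = 4823*(8179/6) = 39447317/6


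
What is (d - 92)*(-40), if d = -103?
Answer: 7800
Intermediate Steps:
(d - 92)*(-40) = (-103 - 92)*(-40) = -195*(-40) = 7800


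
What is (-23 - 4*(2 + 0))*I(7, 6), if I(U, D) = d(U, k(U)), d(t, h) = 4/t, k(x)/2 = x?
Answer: -124/7 ≈ -17.714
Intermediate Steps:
k(x) = 2*x
I(U, D) = 4/U
(-23 - 4*(2 + 0))*I(7, 6) = (-23 - 4*(2 + 0))*(4/7) = (-23 - 4*2)*(4*(⅐)) = (-23 - 8)*(4/7) = -31*4/7 = -124/7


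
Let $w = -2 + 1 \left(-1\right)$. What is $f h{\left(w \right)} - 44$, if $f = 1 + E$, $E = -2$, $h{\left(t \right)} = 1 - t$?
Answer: $-48$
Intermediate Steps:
$w = -3$ ($w = -2 - 1 = -3$)
$f = -1$ ($f = 1 - 2 = -1$)
$f h{\left(w \right)} - 44 = - (1 - -3) - 44 = - (1 + 3) - 44 = \left(-1\right) 4 - 44 = -4 - 44 = -48$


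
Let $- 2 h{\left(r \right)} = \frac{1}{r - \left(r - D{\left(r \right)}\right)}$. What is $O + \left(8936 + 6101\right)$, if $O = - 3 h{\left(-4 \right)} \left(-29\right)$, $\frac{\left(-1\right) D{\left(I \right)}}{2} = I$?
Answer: $\frac{240505}{16} \approx 15032.0$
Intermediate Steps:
$D{\left(I \right)} = - 2 I$
$h{\left(r \right)} = \frac{1}{4 r}$ ($h{\left(r \right)} = - \frac{1}{2 \left(r - 3 r\right)} = - \frac{1}{2 \left(- 2 r\right)} = - \frac{\left(- \frac{1}{2}\right) \frac{1}{r}}{2} = \frac{1}{4 r}$)
$O = - \frac{87}{16}$ ($O = - 3 \frac{1}{4 \left(-4\right)} \left(-29\right) = - 3 \cdot \frac{1}{4} \left(- \frac{1}{4}\right) \left(-29\right) = \left(-3\right) \left(- \frac{1}{16}\right) \left(-29\right) = \frac{3}{16} \left(-29\right) = - \frac{87}{16} \approx -5.4375$)
$O + \left(8936 + 6101\right) = - \frac{87}{16} + \left(8936 + 6101\right) = - \frac{87}{16} + 15037 = \frac{240505}{16}$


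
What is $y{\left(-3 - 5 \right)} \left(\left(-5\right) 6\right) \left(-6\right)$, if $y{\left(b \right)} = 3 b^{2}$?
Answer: $34560$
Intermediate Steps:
$y{\left(-3 - 5 \right)} \left(\left(-5\right) 6\right) \left(-6\right) = 3 \left(-3 - 5\right)^{2} \left(\left(-5\right) 6\right) \left(-6\right) = 3 \left(-8\right)^{2} \left(-30\right) \left(-6\right) = 3 \cdot 64 \left(-30\right) \left(-6\right) = 192 \left(-30\right) \left(-6\right) = \left(-5760\right) \left(-6\right) = 34560$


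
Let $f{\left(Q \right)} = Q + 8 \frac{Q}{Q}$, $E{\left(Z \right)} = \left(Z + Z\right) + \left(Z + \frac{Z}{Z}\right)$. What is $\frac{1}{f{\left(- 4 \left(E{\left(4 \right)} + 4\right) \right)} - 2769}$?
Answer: $- \frac{1}{2829} \approx -0.00035348$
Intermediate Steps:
$E{\left(Z \right)} = 1 + 3 Z$ ($E{\left(Z \right)} = 2 Z + \left(Z + 1\right) = 2 Z + \left(1 + Z\right) = 1 + 3 Z$)
$f{\left(Q \right)} = 8 + Q$ ($f{\left(Q \right)} = Q + 8 \cdot 1 = Q + 8 = 8 + Q$)
$\frac{1}{f{\left(- 4 \left(E{\left(4 \right)} + 4\right) \right)} - 2769} = \frac{1}{\left(8 - 4 \left(\left(1 + 3 \cdot 4\right) + 4\right)\right) - 2769} = \frac{1}{\left(8 - 4 \left(\left(1 + 12\right) + 4\right)\right) - 2769} = \frac{1}{\left(8 - 4 \left(13 + 4\right)\right) - 2769} = \frac{1}{\left(8 - 68\right) - 2769} = \frac{1}{-60 - 2769} = \frac{1}{-2829} = - \frac{1}{2829}$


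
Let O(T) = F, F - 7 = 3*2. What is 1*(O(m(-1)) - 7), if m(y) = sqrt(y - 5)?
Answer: 6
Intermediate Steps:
m(y) = sqrt(-5 + y)
F = 13 (F = 7 + 3*2 = 7 + 6 = 13)
O(T) = 13
1*(O(m(-1)) - 7) = 1*(13 - 7) = 1*6 = 6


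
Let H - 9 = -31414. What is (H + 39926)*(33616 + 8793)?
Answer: 361367089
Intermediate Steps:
H = -31405 (H = 9 - 31414 = -31405)
(H + 39926)*(33616 + 8793) = (-31405 + 39926)*(33616 + 8793) = 8521*42409 = 361367089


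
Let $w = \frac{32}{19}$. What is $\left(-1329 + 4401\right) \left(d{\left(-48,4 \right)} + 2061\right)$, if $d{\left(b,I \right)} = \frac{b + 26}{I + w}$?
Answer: $\frac{56875520}{9} \approx 6.3195 \cdot 10^{6}$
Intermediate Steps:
$w = \frac{32}{19}$ ($w = 32 \cdot \frac{1}{19} = \frac{32}{19} \approx 1.6842$)
$d{\left(b,I \right)} = \frac{26 + b}{\frac{32}{19} + I}$ ($d{\left(b,I \right)} = \frac{b + 26}{I + \frac{32}{19}} = \frac{26 + b}{\frac{32}{19} + I}$)
$\left(-1329 + 4401\right) \left(d{\left(-48,4 \right)} + 2061\right) = \left(-1329 + 4401\right) \left(\frac{19 \left(26 - 48\right)}{32 + 19 \cdot 4} + 2061\right) = 3072 \left(19 \frac{1}{32 + 76} \left(-22\right) + 2061\right) = 3072 \left(19 \cdot \frac{1}{108} \left(-22\right) + 2061\right) = 3072 \left(- \frac{209}{54} + 2061\right) = 3072 \cdot \frac{111085}{54} = \frac{56875520}{9}$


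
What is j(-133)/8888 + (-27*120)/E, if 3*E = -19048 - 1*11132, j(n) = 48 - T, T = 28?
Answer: 362479/1117666 ≈ 0.32432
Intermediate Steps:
j(n) = 20 (j(n) = 48 - 1*28 = 48 - 28 = 20)
E = -10060 (E = (-19048 - 1*11132)/3 = (-19048 - 11132)/3 = (1/3)*(-30180) = -10060)
j(-133)/8888 + (-27*120)/E = 20/8888 - 27*120/(-10060) = 20*(1/8888) - 3240*(-1/10060) = 5/2222 + 162/503 = 362479/1117666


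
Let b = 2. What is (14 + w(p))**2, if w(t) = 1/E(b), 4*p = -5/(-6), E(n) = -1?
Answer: 169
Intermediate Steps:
p = 5/24 (p = (-5/(-6))/4 = (-5*(-1/6))/4 = (1/4)*(5/6) = 5/24 ≈ 0.20833)
w(t) = -1 (w(t) = 1/(-1) = -1)
(14 + w(p))**2 = (14 - 1)**2 = 13**2 = 169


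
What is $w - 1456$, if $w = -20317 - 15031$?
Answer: $-36804$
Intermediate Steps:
$w = -35348$
$w - 1456 = -35348 - 1456 = -36804$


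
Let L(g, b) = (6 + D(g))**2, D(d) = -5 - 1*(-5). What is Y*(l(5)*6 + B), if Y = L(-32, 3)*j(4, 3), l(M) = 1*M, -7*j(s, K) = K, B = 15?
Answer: -4860/7 ≈ -694.29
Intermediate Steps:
j(s, K) = -K/7
l(M) = M
D(d) = 0 (D(d) = -5 + 5 = 0)
L(g, b) = 36 (L(g, b) = (6 + 0)**2 = 6**2 = 36)
Y = -108/7 (Y = 36*(-1/7*3) = 36*(-3/7) = -108/7 ≈ -15.429)
Y*(l(5)*6 + B) = -108*(5*6 + 15)/7 = -108*(30 + 15)/7 = -108/7*45 = -4860/7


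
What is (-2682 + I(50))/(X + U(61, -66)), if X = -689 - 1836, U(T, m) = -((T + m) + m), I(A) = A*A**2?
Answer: -61159/1227 ≈ -49.844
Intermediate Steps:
I(A) = A**3
U(T, m) = -T - 2*m (U(T, m) = -(T + 2*m) = -T - 2*m)
X = -2525
(-2682 + I(50))/(X + U(61, -66)) = (-2682 + 50**3)/(-2525 + (-1*61 - 2*(-66))) = (-2682 + 125000)/(-2525 + (-61 + 132)) = 122318/(-2525 + 71) = 122318/(-2454) = 122318*(-1/2454) = -61159/1227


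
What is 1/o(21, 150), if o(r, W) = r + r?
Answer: 1/42 ≈ 0.023810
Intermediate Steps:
o(r, W) = 2*r
1/o(21, 150) = 1/(2*21) = 1/42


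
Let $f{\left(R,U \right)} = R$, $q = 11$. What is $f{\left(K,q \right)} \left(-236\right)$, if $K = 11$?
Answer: $-2596$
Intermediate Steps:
$f{\left(K,q \right)} \left(-236\right) = 11 \left(-236\right) = -2596$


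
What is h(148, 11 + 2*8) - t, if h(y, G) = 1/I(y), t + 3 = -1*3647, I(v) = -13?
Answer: 47449/13 ≈ 3649.9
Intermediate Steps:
t = -3650 (t = -3 - 1*3647 = -3 - 3647 = -3650)
h(y, G) = -1/13 (h(y, G) = 1/(-13) = -1/13)
h(148, 11 + 2*8) - t = -1/13 - 1*(-3650) = -1/13 + 3650 = 47449/13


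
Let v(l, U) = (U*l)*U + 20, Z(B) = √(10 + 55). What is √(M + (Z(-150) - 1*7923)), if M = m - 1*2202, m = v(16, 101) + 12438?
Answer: √(165549 + √65) ≈ 406.89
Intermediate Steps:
Z(B) = √65
v(l, U) = 20 + l*U² (v(l, U) = l*U² + 20 = 20 + l*U²)
m = 175674 (m = (20 + 16*101²) + 12438 = (20 + 16*10201) + 12438 = (20 + 163216) + 12438 = 163236 + 12438 = 175674)
M = 173472 (M = 175674 - 1*2202 = 175674 - 2202 = 173472)
√(M + (Z(-150) - 1*7923)) = √(173472 + (√65 - 1*7923)) = √(173472 + (√65 - 7923)) = √(173472 + (-7923 + √65)) = √(165549 + √65)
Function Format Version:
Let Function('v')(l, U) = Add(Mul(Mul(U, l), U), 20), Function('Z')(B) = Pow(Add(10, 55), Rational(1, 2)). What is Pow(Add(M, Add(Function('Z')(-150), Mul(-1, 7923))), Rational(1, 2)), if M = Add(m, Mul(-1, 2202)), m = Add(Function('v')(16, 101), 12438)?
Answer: Pow(Add(165549, Pow(65, Rational(1, 2))), Rational(1, 2)) ≈ 406.89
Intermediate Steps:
Function('Z')(B) = Pow(65, Rational(1, 2))
Function('v')(l, U) = Add(20, Mul(l, Pow(U, 2))) (Function('v')(l, U) = Add(Mul(l, Pow(U, 2)), 20) = Add(20, Mul(l, Pow(U, 2))))
m = 175674 (m = Add(Add(20, Mul(16, Pow(101, 2))), 12438) = Add(Add(20, Mul(16, 10201)), 12438) = Add(Add(20, 163216), 12438) = Add(163236, 12438) = 175674)
M = 173472 (M = Add(175674, Mul(-1, 2202)) = Add(175674, -2202) = 173472)
Pow(Add(M, Add(Function('Z')(-150), Mul(-1, 7923))), Rational(1, 2)) = Pow(Add(173472, Add(Pow(65, Rational(1, 2)), Mul(-1, 7923))), Rational(1, 2)) = Pow(Add(173472, Add(Pow(65, Rational(1, 2)), -7923)), Rational(1, 2)) = Pow(Add(173472, Add(-7923, Pow(65, Rational(1, 2)))), Rational(1, 2)) = Pow(Add(165549, Pow(65, Rational(1, 2))), Rational(1, 2))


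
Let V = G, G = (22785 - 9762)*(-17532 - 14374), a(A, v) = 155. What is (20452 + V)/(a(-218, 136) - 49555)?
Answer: 207745693/24700 ≈ 8410.8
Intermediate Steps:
G = -415511838 (G = 13023*(-31906) = -415511838)
V = -415511838
(20452 + V)/(a(-218, 136) - 49555) = (20452 - 415511838)/(155 - 49555) = -415491386/(-49400) = -415491386*(-1/49400) = 207745693/24700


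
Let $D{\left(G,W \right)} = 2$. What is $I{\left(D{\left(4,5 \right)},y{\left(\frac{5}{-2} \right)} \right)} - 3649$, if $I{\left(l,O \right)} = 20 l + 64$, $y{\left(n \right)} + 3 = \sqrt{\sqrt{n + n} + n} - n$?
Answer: $-3545$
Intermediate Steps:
$y{\left(n \right)} = -3 + \sqrt{n + \sqrt{2} \sqrt{n}} - n$ ($y{\left(n \right)} = -3 - \left(n - \sqrt{\sqrt{n + n} + n}\right) = -3 - \left(n - \sqrt{\sqrt{2 n} + n}\right) = -3 - \left(n - \sqrt{\sqrt{2} \sqrt{n} + n}\right) = -3 - \left(n - \sqrt{n + \sqrt{2} \sqrt{n}}\right) = -3 + \sqrt{n + \sqrt{2} \sqrt{n}} - n$)
$I{\left(l,O \right)} = 64 + 20 l$
$I{\left(D{\left(4,5 \right)},y{\left(\frac{5}{-2} \right)} \right)} - 3649 = \left(64 + 20 \cdot 2\right) - 3649 = \left(64 + 40\right) - 3649 = 104 - 3649 = -3545$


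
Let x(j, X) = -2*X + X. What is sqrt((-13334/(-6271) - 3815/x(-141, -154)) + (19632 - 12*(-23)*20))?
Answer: 3*sqrt(53144432109186)/137962 ≈ 158.52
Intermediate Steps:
x(j, X) = -X
sqrt((-13334/(-6271) - 3815/x(-141, -154)) + (19632 - 12*(-23)*20)) = sqrt((-13334/(-6271) - 3815/((-1*(-154)))) + (19632 - 12*(-23)*20)) = sqrt((-13334*(-1/6271) - 3815/154) + (19632 - (-276)*20)) = sqrt((13334/6271 - 3815*1/154) + (19632 - 1*(-5520))) = sqrt((13334/6271 - 545/22) + (19632 + 5520)) = sqrt(-3124347/137962 + 25152) = sqrt(3466895877/137962) = 3*sqrt(53144432109186)/137962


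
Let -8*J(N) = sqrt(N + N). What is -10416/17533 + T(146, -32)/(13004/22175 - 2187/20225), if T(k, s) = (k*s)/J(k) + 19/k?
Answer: -7072316189087/21964177893206 + 4592531200*sqrt(73)/8580367 ≈ 4572.8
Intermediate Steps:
J(N) = -sqrt(2)*sqrt(N)/8 (J(N) = -sqrt(N + N)/8 = -sqrt(2)*sqrt(N)/8)
T(k, s) = 19/k - 4*s*sqrt(2)*sqrt(k) (T(k, s) = (k*s)/((-sqrt(2)*sqrt(k)/8)) + 19/k = (k*s)*(-4*sqrt(2)/sqrt(k)) + 19/k = -4*s*sqrt(2)*sqrt(k) + 19/k = 19/k - 4*s*sqrt(2)*sqrt(k))
-10416/17533 + T(146, -32)/(13004/22175 - 2187/20225) = -10416/17533 + ((19 - 4*(-32)*sqrt(2)*146**(3/2))/146)/(13004/22175 - 2187/20225) = -10416*1/17533 + ((19 - 4*(-32)*sqrt(2)*146*sqrt(146))/146)/(13004*(1/22175) - 2187*1/20225) = -10416/17533 + ((19 + 37376*sqrt(73))/146)/(13004/22175 - 2187/20225) = -10416/17533 + (19/146 + 256*sqrt(73))/(8580367/17939575) = -10416/17533 + (19/146 + 256*sqrt(73))*(17939575/8580367) = -10416/17533 + (340851925/1252733582 + 4592531200*sqrt(73)/8580367) = -7072316189087/21964177893206 + 4592531200*sqrt(73)/8580367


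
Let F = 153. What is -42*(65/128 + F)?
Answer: -412629/64 ≈ -6447.3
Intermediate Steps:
-42*(65/128 + F) = -42*(65/128 + 153) = -42*19649/128 = -412629/64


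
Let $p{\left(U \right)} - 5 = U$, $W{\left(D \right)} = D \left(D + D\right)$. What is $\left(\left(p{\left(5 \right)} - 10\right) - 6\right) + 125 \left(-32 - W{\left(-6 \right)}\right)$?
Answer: $-13006$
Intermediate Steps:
$W{\left(D \right)} = 2 D^{2}$ ($W{\left(D \right)} = D 2 D = 2 D^{2}$)
$p{\left(U \right)} = 5 + U$
$\left(\left(p{\left(5 \right)} - 10\right) - 6\right) + 125 \left(-32 - W{\left(-6 \right)}\right) = \left(\left(\left(5 + 5\right) - 10\right) - 6\right) + 125 \left(-32 - 2 \left(-6\right)^{2}\right) = \left(\left(10 - 10\right) - 6\right) + 125 \left(-32 - 2 \cdot 36\right) = \left(0 - 6\right) + 125 \left(-32 - 72\right) = -6 + 125 \left(-32 - 72\right) = -6 + 125 \left(-104\right) = -6 - 13000 = -13006$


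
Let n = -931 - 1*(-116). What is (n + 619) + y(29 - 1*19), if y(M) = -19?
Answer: -215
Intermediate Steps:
n = -815 (n = -931 + 116 = -815)
(n + 619) + y(29 - 1*19) = (-815 + 619) - 19 = -196 - 19 = -215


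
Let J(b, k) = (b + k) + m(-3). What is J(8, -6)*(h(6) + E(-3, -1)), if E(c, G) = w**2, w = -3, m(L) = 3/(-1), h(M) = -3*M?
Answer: 9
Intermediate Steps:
m(L) = -3 (m(L) = 3*(-1) = -3)
J(b, k) = -3 + b + k (J(b, k) = (b + k) - 3 = -3 + b + k)
E(c, G) = 9 (E(c, G) = (-3)**2 = 9)
J(8, -6)*(h(6) + E(-3, -1)) = (-3 + 8 - 6)*(-3*6 + 9) = -(-18 + 9) = -1*(-9) = 9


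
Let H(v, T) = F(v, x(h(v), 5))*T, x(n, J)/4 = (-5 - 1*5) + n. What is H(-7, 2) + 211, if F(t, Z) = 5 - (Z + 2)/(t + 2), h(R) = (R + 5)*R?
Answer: 1141/5 ≈ 228.20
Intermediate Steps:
h(R) = R*(5 + R) (h(R) = (5 + R)*R = R*(5 + R))
x(n, J) = -40 + 4*n (x(n, J) = 4*((-5 - 1*5) + n) = 4*((-5 - 5) + n) = 4*(-10 + n) = -40 + 4*n)
F(t, Z) = 5 - (2 + Z)/(2 + t)
H(v, T) = T*(48 + 5*v - 4*v*(5 + v))/(2 + v) (H(v, T) = ((8 - (-40 + 4*(v*(5 + v))) + 5*v)/(2 + v))*T = ((8 - (-40 + 4*v*(5 + v)) + 5*v)/(2 + v))*T = ((8 + (40 - 4*v*(5 + v)) + 5*v)/(2 + v))*T = ((48 + 5*v - 4*v*(5 + v))/(2 + v))*T = T*(48 + 5*v - 4*v*(5 + v))/(2 + v))
H(-7, 2) + 211 = 2*(48 - 15*(-7) - 4*(-7)²)/(2 - 7) + 211 = 2*(48 + 105 - 4*49)/(-5) + 211 = 2*(-⅕)*(48 + 105 - 196) + 211 = 2*(-⅕)*(-43) + 211 = 86/5 + 211 = 1141/5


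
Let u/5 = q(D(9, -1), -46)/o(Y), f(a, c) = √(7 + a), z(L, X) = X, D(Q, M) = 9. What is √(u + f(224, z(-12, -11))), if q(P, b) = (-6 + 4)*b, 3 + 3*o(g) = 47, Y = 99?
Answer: √(3795 + 121*√231)/11 ≈ 6.8237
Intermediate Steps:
o(g) = 44/3 (o(g) = -1 + (⅓)*47 = -1 + 47/3 = 44/3)
q(P, b) = -2*b
u = 345/11 (u = 5*((-2*(-46))/(44/3)) = 5*(92*(3/44)) = 5*(69/11) = 345/11 ≈ 31.364)
√(u + f(224, z(-12, -11))) = √(345/11 + √(7 + 224)) = √(345/11 + √231)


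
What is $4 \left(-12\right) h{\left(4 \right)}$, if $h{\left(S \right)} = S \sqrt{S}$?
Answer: $-384$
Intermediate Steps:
$h{\left(S \right)} = S^{\frac{3}{2}}$
$4 \left(-12\right) h{\left(4 \right)} = 4 \left(-12\right) 4^{\frac{3}{2}} = \left(-48\right) 8 = -384$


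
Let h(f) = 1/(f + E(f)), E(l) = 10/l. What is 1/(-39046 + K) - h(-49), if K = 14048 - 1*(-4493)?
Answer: 1002334/49437555 ≈ 0.020275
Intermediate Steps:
h(f) = 1/(f + 10/f)
K = 18541 (K = 14048 + 4493 = 18541)
1/(-39046 + K) - h(-49) = 1/(-39046 + 18541) - (-49)/(10 + (-49)**2) = 1/(-20505) - (-49)/(10 + 2401) = -1/20505 - (-49)/2411 = -1/20505 - 1*(-49/2411) = -1/20505 + 49/2411 = 1002334/49437555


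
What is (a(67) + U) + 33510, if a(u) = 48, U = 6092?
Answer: 39650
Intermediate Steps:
(a(67) + U) + 33510 = (48 + 6092) + 33510 = 6140 + 33510 = 39650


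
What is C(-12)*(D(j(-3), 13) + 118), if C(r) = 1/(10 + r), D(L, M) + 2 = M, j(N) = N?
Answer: -129/2 ≈ -64.500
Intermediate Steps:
D(L, M) = -2 + M
C(-12)*(D(j(-3), 13) + 118) = ((-2 + 13) + 118)/(10 - 12) = (11 + 118)/(-2) = -½*129 = -129/2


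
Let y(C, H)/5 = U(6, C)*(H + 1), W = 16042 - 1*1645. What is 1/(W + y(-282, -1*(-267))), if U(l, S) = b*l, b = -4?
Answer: -1/17763 ≈ -5.6297e-5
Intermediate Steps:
U(l, S) = -4*l
W = 14397 (W = 16042 - 1645 = 14397)
y(C, H) = -120 - 120*H (y(C, H) = 5*((-4*6)*(H + 1)) = 5*(-24*(1 + H)) = 5*(-24 - 24*H) = -120 - 120*H)
1/(W + y(-282, -1*(-267))) = 1/(14397 + (-120 - (-120)*(-267))) = 1/(14397 + (-120 - 120*267)) = 1/(14397 + (-120 - 32040)) = 1/(14397 - 32160) = 1/(-17763) = -1/17763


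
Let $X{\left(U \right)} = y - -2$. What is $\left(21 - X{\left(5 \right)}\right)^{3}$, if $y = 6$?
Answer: $2197$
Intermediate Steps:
$X{\left(U \right)} = 8$ ($X{\left(U \right)} = 6 - -2 = 6 + 2 = 8$)
$\left(21 - X{\left(5 \right)}\right)^{3} = \left(21 - 8\right)^{3} = 13^{3} = 2197$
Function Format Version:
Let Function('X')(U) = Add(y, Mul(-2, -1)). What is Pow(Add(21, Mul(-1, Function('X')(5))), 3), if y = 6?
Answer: 2197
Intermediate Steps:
Function('X')(U) = 8 (Function('X')(U) = Add(6, Mul(-2, -1)) = Add(6, 2) = 8)
Pow(Add(21, Mul(-1, Function('X')(5))), 3) = Pow(Add(21, Mul(-1, 8)), 3) = Pow(Add(21, -8), 3) = Pow(13, 3) = 2197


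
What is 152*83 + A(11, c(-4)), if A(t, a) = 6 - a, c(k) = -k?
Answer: 12618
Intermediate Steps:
152*83 + A(11, c(-4)) = 152*83 + (6 - (-1)*(-4)) = 12616 + (6 - 1*4) = 12616 + (6 - 4) = 12616 + 2 = 12618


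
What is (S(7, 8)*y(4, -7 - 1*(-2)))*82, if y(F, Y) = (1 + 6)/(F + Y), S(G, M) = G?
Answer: -4018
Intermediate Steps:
y(F, Y) = 7/(F + Y)
(S(7, 8)*y(4, -7 - 1*(-2)))*82 = (7*(7/(4 + (-7 - 1*(-2)))))*82 = (7*(7/(4 + (-7 + 2))))*82 = (7*(7/(4 - 5)))*82 = (7*(7/(-1)))*82 = (7*(7*(-1)))*82 = (7*(-7))*82 = -49*82 = -4018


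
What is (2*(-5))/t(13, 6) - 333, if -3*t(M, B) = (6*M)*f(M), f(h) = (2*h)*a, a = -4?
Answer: -450221/1352 ≈ -333.00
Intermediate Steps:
f(h) = -8*h (f(h) = (2*h)*(-4) = -8*h)
t(M, B) = 16*M² (t(M, B) = -6*M*(-8*M)/3 = -(-16)*M² = 16*M²)
(2*(-5))/t(13, 6) - 333 = (2*(-5))/((16*13²)) - 333 = -10/(16*169) - 333 = -10/2704 - 333 = -10*1/2704 - 333 = -5/1352 - 333 = -450221/1352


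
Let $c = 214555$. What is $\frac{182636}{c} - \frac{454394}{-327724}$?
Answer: $\frac{78673352567}{35157411410} \approx 2.2377$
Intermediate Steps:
$\frac{182636}{c} - \frac{454394}{-327724} = \frac{182636}{214555} - \frac{454394}{-327724} = 182636 \cdot \frac{1}{214555} - - \frac{227197}{163862} = \frac{182636}{214555} + \frac{227197}{163862} = \frac{78673352567}{35157411410}$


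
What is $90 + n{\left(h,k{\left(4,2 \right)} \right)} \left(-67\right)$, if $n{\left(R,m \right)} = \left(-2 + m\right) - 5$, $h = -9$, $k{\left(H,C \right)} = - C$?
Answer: $693$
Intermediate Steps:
$n{\left(R,m \right)} = -7 + m$
$90 + n{\left(h,k{\left(4,2 \right)} \right)} \left(-67\right) = 90 + \left(-7 - 2\right) \left(-67\right) = 90 - -603 = 90 + 603 = 693$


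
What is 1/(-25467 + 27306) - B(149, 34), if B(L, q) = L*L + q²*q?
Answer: -113107694/1839 ≈ -61505.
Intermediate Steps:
B(L, q) = L² + q³
1/(-25467 + 27306) - B(149, 34) = 1/(-25467 + 27306) - (149² + 34³) = 1/1839 - (22201 + 39304) = 1/1839 - 1*61505 = 1/1839 - 61505 = -113107694/1839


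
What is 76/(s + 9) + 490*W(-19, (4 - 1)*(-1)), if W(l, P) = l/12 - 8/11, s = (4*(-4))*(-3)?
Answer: -24879/22 ≈ -1130.9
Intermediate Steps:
s = 48 (s = -16*(-3) = 48)
W(l, P) = -8/11 + l/12 (W(l, P) = l*(1/12) - 8*1/11 = l/12 - 8/11 = -8/11 + l/12)
76/(s + 9) + 490*W(-19, (4 - 1)*(-1)) = 76/(48 + 9) + 490*(-8/11 + (1/12)*(-19)) = 76/57 + 490*(-8/11 - 19/12) = 76*(1/57) + 490*(-305/132) = 4/3 - 74725/66 = -24879/22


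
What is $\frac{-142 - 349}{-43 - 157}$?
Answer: $\frac{491}{200} \approx 2.455$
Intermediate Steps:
$\frac{-142 - 349}{-43 - 157} = - \frac{491}{-200} = \left(-491\right) \left(- \frac{1}{200}\right) = \frac{491}{200}$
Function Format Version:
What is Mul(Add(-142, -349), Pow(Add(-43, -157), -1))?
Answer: Rational(491, 200) ≈ 2.4550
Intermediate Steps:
Mul(Add(-142, -349), Pow(Add(-43, -157), -1)) = Mul(-491, Pow(-200, -1)) = Mul(-491, Rational(-1, 200)) = Rational(491, 200)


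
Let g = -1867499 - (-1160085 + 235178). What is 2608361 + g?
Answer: 1665769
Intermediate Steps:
g = -942592 (g = -1867499 - 1*(-924907) = -1867499 + 924907 = -942592)
2608361 + g = 2608361 - 942592 = 1665769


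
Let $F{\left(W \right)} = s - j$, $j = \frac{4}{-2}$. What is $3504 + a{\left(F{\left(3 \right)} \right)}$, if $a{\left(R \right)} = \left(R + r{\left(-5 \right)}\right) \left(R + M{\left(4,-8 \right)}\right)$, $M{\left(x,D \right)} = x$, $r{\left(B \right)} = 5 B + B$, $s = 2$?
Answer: $3296$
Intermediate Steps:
$r{\left(B \right)} = 6 B$
$j = -2$ ($j = 4 \left(- \frac{1}{2}\right) = -2$)
$F{\left(W \right)} = 4$ ($F{\left(W \right)} = 2 - -2 = 2 + 2 = 4$)
$a{\left(R \right)} = \left(-30 + R\right) \left(4 + R\right)$ ($a{\left(R \right)} = \left(R + 6 \left(-5\right)\right) \left(R + 4\right) = \left(R - 30\right) \left(4 + R\right) = \left(-30 + R\right) \left(4 + R\right)$)
$3504 + a{\left(F{\left(3 \right)} \right)} = 3504 - \left(224 - 16\right) = 3504 - 208 = 3296$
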